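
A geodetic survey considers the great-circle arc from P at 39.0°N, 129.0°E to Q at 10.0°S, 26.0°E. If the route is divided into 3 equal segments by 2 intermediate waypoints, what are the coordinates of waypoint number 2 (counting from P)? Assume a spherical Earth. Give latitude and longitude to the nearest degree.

≈ 12°N, 54°E

Write both endpoints as unit vectors p₁, p₂ with components (cos φ cos λ, cos φ sin λ, sin φ).
The central angle between the endpoints is δ = arccos(p₁·p₂) ≈ 1.856 rad (106.3°).
Interpolate at f = 2/3 with slerp weights a = sin((1−f)δ)/sin δ ≈ 0.604, b = sin(fδ)/sin δ ≈ 0.985.
p = a·p₁ + b·p₂ ≈ (0.576, 0.790, 0.209); φ = arcsin(p_z) ≈ 12.09°, λ = atan2(p_y, p_x) ≈ 53.91°.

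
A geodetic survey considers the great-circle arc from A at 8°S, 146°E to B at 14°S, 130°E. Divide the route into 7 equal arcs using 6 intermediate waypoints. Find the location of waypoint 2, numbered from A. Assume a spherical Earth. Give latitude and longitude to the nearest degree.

≈ 10°S, 141°E

From cos δ = sin φ₁ sin φ₂ + cos φ₁ cos φ₂ cos Δλ, the central angle is δ ≈ 0.293 rad (16.8°).
Interpolate at f = 2/7 with slerp weights a = sin((1−f)δ)/sin δ ≈ 0.719, b = sin(fδ)/sin δ ≈ 0.290.
p = a·p₁ + b·p₂ ≈ (-0.771, 0.614, -0.170); φ = arcsin(p_z) ≈ -9.80°, λ = atan2(p_y, p_x) ≈ 141.49°.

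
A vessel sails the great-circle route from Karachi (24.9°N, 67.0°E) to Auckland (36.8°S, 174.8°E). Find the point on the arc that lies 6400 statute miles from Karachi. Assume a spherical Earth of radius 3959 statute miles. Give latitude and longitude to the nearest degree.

≈ 28°S, 146°E

The haversine formula gives a central angle δ ≈ 2.065 rad (118.3°) between the endpoints. The total great-circle distance is δ·R ≈ 2.065 × 3959 ≈ 8175 mi, so the target fraction is f = 6400/8175 ≈ 0.783.
Interpolate at f ≈ 0.783 with slerp weights a = sin((1−f)δ)/sin δ ≈ 0.492, b = sin(fδ)/sin δ ≈ 1.135.
p = a·p₁ + b·p₂ ≈ (-0.730, 0.493, -0.472); φ = arcsin(p_z) ≈ -28.19°, λ = atan2(p_y, p_x) ≈ 145.96°.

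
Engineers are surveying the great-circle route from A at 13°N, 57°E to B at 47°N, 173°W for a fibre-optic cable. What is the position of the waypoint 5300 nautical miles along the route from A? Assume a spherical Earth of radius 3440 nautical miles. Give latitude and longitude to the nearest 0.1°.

Write both endpoints as unit vectors p₁, p₂ with components (cos φ cos λ, cos φ sin λ, sin φ).
The central angle between the endpoints is δ = arccos(p₁·p₂) ≈ 1.837 rad (105.2°). The total great-circle distance is δ·R ≈ 1.837 × 3440 ≈ 6318 nmi, so the target fraction is f = 5300/6318 ≈ 0.839.
Interpolate at f ≈ 0.839 with slerp weights a = sin((1−f)δ)/sin δ ≈ 0.302, b = sin(fδ)/sin δ ≈ 1.036.
p = a·p₁ + b·p₂ ≈ (-0.541, 0.161, 0.826); φ = arcsin(p_z) ≈ 55.65°, λ = atan2(p_y, p_x) ≈ 163.44°.

≈ 55.6°N, 163.4°E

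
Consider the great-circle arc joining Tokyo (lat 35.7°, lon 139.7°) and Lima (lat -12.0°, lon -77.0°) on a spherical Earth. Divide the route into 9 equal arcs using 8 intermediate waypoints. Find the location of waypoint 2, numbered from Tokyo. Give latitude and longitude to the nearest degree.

Write both endpoints as unit vectors p₁, p₂ with components (cos φ cos λ, cos φ sin λ, sin φ).
The central angle between the endpoints is δ = arccos(p₁·p₂) ≈ 2.431 rad (139.3°).
Interpolate at f = 2/9 with slerp weights a = sin((1−f)δ)/sin δ ≈ 1.456, b = sin(fδ)/sin δ ≈ 0.789.
p = a·p₁ + b·p₂ ≈ (-0.728, 0.013, 0.685); φ = arcsin(p_z) ≈ 43.27°, λ = atan2(p_y, p_x) ≈ 179.00°.

≈ lat 43°, lon 179°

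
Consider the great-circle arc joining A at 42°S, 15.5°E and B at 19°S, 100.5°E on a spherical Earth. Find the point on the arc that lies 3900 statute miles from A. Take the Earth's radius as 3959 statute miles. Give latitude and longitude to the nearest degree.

Write both endpoints as unit vectors p₁, p₂ with components (cos φ cos λ, cos φ sin λ, sin φ).
The central angle between the endpoints is δ = arccos(p₁·p₂) ≈ 1.288 rad (73.8°). The total great-circle distance is δ·R ≈ 1.288 × 3959 ≈ 5099 mi, so the target fraction is f = 3900/5099 ≈ 0.765.
Interpolate at f ≈ 0.765 with slerp weights a = sin((1−f)δ)/sin δ ≈ 0.311, b = sin(fδ)/sin δ ≈ 0.868.
p = a·p₁ + b·p₂ ≈ (0.073, 0.868, -0.490); φ = arcsin(p_z) ≈ -29.36°, λ = atan2(p_y, p_x) ≈ 85.20°.

≈ 29°S, 85°E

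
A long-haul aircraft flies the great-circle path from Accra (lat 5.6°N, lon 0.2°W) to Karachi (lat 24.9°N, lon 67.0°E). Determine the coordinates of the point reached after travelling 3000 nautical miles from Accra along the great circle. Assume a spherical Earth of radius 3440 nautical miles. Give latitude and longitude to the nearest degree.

≈ lat 22°N, lon 49°E

The haversine formula gives a central angle δ ≈ 1.169 rad (67.0°) between the endpoints. The total great-circle distance is δ·R ≈ 1.169 × 3440 ≈ 4022 nmi, so the target fraction is f = 3000/4022 ≈ 0.746.
Interpolate at f ≈ 0.746 with slerp weights a = sin((1−f)δ)/sin δ ≈ 0.318, b = sin(fδ)/sin δ ≈ 0.832.
p = a·p₁ + b·p₂ ≈ (0.611, 0.693, 0.381); φ = arcsin(p_z) ≈ 22.41°, λ = atan2(p_y, p_x) ≈ 48.60°.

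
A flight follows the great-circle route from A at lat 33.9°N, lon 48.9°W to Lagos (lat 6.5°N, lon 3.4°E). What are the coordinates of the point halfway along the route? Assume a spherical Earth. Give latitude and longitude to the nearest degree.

≈ lat 22°N, lon 20°W

From cos δ = sin φ₁ sin φ₂ + cos φ₁ cos φ₂ cos Δλ, the central angle is δ ≈ 0.967 rad (55.4°).
Interpolate at f = 1/2 with slerp weights a = sin((1−f)δ)/sin δ ≈ 0.565, b = sin(fδ)/sin δ ≈ 0.565.
p = a·p₁ + b·p₂ ≈ (0.868, -0.320, 0.379); φ = arcsin(p_z) ≈ 22.27°, λ = atan2(p_y, p_x) ≈ -20.23°.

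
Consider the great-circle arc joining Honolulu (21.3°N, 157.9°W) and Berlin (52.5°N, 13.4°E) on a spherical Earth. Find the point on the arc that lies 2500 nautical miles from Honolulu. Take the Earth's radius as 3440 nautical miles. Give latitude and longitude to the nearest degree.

From cos δ = sin φ₁ sin φ₂ + cos φ₁ cos φ₂ cos Δλ, the central angle is δ ≈ 1.847 rad (105.8°). The total great-circle distance is δ·R ≈ 1.847 × 3440 ≈ 6353 nmi, so the target fraction is f = 2500/6353 ≈ 0.394.
Interpolate at f ≈ 0.394 with slerp weights a = sin((1−f)δ)/sin δ ≈ 0.935, b = sin(fδ)/sin δ ≈ 0.691.
p = a·p₁ + b·p₂ ≈ (-0.399, -0.230, 0.888); φ = arcsin(p_z) ≈ 62.58°, λ = atan2(p_y, p_x) ≈ -149.96°.

≈ 63°N, 150°W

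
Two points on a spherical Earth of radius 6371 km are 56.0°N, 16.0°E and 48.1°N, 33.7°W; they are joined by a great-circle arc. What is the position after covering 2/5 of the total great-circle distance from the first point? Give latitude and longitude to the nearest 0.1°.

≈ 55.4°N, 6.0°W

Convert each endpoint to a unit vector on the sphere (x = cos φ cos λ, y = cos φ sin λ, z = sin φ).
The central angle between the endpoints is δ = arccos(p₁·p₂) ≈ 0.538 rad (30.8°).
Interpolate at f = 2/5 with slerp weights a = sin((1−f)δ)/sin δ ≈ 0.619, b = sin(fδ)/sin δ ≈ 0.417.
p = a·p₁ + b·p₂ ≈ (0.564, -0.059, 0.823); φ = arcsin(p_z) ≈ 55.43°, λ = atan2(p_y, p_x) ≈ -5.97°.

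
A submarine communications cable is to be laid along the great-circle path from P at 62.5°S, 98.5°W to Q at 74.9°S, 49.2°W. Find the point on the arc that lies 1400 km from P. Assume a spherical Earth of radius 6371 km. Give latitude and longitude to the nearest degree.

≈ 72°S, 76°W

The haversine formula gives a central angle δ ≈ 0.363 rad (20.8°) between the endpoints. The total great-circle distance is δ·R ≈ 0.363 × 6371 ≈ 2313 km, so the target fraction is f = 1400/2313 ≈ 0.605.
Interpolate at f ≈ 0.605 with slerp weights a = sin((1−f)δ)/sin δ ≈ 0.402, b = sin(fδ)/sin δ ≈ 0.614.
p = a·p₁ + b·p₂ ≈ (0.077, -0.305, -0.949); φ = arcsin(p_z) ≈ -71.68°, λ = atan2(p_y, p_x) ≈ -75.81°.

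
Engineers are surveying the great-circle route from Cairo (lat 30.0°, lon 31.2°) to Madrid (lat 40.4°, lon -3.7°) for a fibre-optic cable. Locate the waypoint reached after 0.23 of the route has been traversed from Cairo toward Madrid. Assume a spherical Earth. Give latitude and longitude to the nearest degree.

Write both endpoints as unit vectors p₁, p₂ with components (cos φ cos λ, cos φ sin λ, sin φ).
The central angle between the endpoints is δ = arccos(p₁·p₂) ≈ 0.526 rad (30.1°).
Interpolate at f = 0.23 with slerp weights a = sin((1−f)δ)/sin δ ≈ 0.785, b = sin(fδ)/sin δ ≈ 0.240.
p = a·p₁ + b·p₂ ≈ (0.764, 0.340, 0.548); φ = arcsin(p_z) ≈ 33.24°, λ = atan2(p_y, p_x) ≈ 24.01°.

≈ lat 33°, lon 24°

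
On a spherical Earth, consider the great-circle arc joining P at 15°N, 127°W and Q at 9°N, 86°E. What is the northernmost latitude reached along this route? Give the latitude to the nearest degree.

The great circle lies in the plane with unit normal n̂ = (p₁ × p₂)/|p₁ × p₂|.
Here n̂_z ≈ -0.799; the vertex latitude is φ_max = arccos|n̂_z| ≈ 37.0°.
Check via Clairaut: cos φ_max = |cos φ₁| · sin C = cos(15.0°)·sin(55.8°) ≈ 0.799, again giving ≈ 37.0°.

≈ 37°N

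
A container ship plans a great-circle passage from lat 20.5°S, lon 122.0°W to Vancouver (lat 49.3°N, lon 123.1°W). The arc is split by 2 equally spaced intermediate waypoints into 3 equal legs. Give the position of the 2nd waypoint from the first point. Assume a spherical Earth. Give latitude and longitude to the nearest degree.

≈ lat 26°N, lon 123°W

Convert each endpoint to a unit vector on the sphere (x = cos φ cos λ, y = cos φ sin λ, z = sin φ).
The central angle between the endpoints is δ = arccos(p₁·p₂) ≈ 1.218 rad (69.8°).
Interpolate at f = 2/3 with slerp weights a = sin((1−f)δ)/sin δ ≈ 0.421, b = sin(fδ)/sin δ ≈ 0.773.
p = a·p₁ + b·p₂ ≈ (-0.484, -0.757, 0.439); φ = arcsin(p_z) ≈ 26.03°, λ = atan2(p_y, p_x) ≈ -122.62°.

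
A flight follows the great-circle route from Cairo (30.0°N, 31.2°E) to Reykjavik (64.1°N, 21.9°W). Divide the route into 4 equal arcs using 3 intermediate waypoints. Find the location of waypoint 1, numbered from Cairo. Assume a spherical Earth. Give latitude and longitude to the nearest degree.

Write both endpoints as unit vectors p₁, p₂ with components (cos φ cos λ, cos φ sin λ, sin φ).
The central angle between the endpoints is δ = arccos(p₁·p₂) ≈ 0.827 rad (47.4°).
Interpolate at f = 1/4 with slerp weights a = sin((1−f)δ)/sin δ ≈ 0.790, b = sin(fδ)/sin δ ≈ 0.279.
p = a·p₁ + b·p₂ ≈ (0.698, 0.309, 0.646); φ = arcsin(p_z) ≈ 40.23°, λ = atan2(p_y, p_x) ≈ 23.87°.

≈ 40°N, 24°E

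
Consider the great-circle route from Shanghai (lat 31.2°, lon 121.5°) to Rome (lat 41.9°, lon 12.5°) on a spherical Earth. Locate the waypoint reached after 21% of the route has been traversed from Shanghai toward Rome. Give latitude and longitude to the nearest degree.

The haversine formula gives a central angle δ ≈ 1.432 rad (82.0°) between the endpoints.
Interpolate at f = 0.21 with slerp weights a = sin((1−f)δ)/sin δ ≈ 0.914, b = sin(fδ)/sin δ ≈ 0.299.
p = a·p₁ + b·p₂ ≈ (-0.191, 0.715, 0.673); φ = arcsin(p_z) ≈ 42.30°, λ = atan2(p_y, p_x) ≈ 104.97°.

≈ lat 42°, lon 105°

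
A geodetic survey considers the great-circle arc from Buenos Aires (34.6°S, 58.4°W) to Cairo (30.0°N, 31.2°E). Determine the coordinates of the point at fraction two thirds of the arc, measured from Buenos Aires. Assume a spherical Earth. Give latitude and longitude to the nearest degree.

The haversine formula gives a central angle δ ≈ 1.853 rad (106.2°) between the endpoints.
Interpolate at f = 2/3 with slerp weights a = sin((1−f)δ)/sin δ ≈ 0.603, b = sin(fδ)/sin δ ≈ 0.983.
p = a·p₁ + b·p₂ ≈ (0.989, 0.018, 0.149); φ = arcsin(p_z) ≈ 8.58°, λ = atan2(p_y, p_x) ≈ 1.06°.

≈ (9°N, 1°E)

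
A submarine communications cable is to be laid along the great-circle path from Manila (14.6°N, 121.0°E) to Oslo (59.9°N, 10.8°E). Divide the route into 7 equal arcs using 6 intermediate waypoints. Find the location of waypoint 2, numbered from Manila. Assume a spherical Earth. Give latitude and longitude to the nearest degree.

≈ (36°N, 107°E)

Write both endpoints as unit vectors p₁, p₂ with components (cos φ cos λ, cos φ sin λ, sin φ).
The central angle between the endpoints is δ = arccos(p₁·p₂) ≈ 1.520 rad (87.1°).
Interpolate at f = 2/7 with slerp weights a = sin((1−f)δ)/sin δ ≈ 0.886, b = sin(fδ)/sin δ ≈ 0.421.
p = a·p₁ + b·p₂ ≈ (-0.234, 0.774, 0.588); φ = arcsin(p_z) ≈ 36.00°, λ = atan2(p_y, p_x) ≈ 106.81°.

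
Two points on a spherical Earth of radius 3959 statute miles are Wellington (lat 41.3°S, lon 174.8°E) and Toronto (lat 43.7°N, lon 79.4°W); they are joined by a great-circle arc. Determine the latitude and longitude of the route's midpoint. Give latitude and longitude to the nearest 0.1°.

Write both endpoints as unit vectors p₁, p₂ with components (cos φ cos λ, cos φ sin λ, sin φ).
The central angle between the endpoints is δ = arccos(p₁·p₂) ≈ 2.219 rad (127.1°).
Interpolate at f = 1/2 with slerp weights a = sin((1−f)δ)/sin δ ≈ 1.123, b = sin(fδ)/sin δ ≈ 1.123.
p = a·p₁ + b·p₂ ≈ (-0.691, -0.722, 0.035); φ = arcsin(p_z) ≈ 1.99°, λ = atan2(p_y, p_x) ≈ -133.75°.

≈ lat 2.0°N, lon 133.8°W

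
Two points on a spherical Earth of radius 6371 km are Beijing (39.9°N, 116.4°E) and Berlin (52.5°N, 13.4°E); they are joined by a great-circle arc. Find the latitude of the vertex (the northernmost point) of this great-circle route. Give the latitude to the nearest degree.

The great circle lies in the plane with unit normal n̂ = (p₁ × p₂)/|p₁ × p₂|.
Here n̂_z ≈ -0.497; the vertex latitude is φ_max = arccos|n̂_z| ≈ 60.2°.
Check via Clairaut: cos φ_max = |cos φ₁| · sin C = cos(39.9°)·sin(40.4°) ≈ 0.497, again giving ≈ 60.2°.

≈ 60°N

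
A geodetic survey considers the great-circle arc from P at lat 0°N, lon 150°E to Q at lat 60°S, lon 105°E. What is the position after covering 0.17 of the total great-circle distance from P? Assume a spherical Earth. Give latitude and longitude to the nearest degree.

Convert each endpoint to a unit vector on the sphere (x = cos φ cos λ, y = cos φ sin λ, z = sin φ).
The central angle between the endpoints is δ = arccos(p₁·p₂) ≈ 1.209 rad (69.3°).
Interpolate at f = 0.17 with slerp weights a = sin((1−f)δ)/sin δ ≈ 0.902, b = sin(fδ)/sin δ ≈ 0.218.
p = a·p₁ + b·p₂ ≈ (-0.809, 0.556, -0.189); φ = arcsin(p_z) ≈ -10.90°, λ = atan2(p_y, p_x) ≈ 145.49°.

≈ lat 11°S, lon 145°E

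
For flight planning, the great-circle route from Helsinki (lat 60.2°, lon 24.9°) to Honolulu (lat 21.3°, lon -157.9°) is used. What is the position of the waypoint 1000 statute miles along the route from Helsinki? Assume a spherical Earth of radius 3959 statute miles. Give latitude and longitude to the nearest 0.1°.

≈ lat 74.6°, lon 27.4°

Write both endpoints as unit vectors p₁, p₂ with components (cos φ cos λ, cos φ sin λ, sin φ).
The central angle between the endpoints is δ = arccos(p₁·p₂) ≈ 1.719 rad (98.5°). The total great-circle distance is δ·R ≈ 1.719 × 3959 ≈ 6804 mi, so the target fraction is f = 1000/6804 ≈ 0.147.
Interpolate at f ≈ 0.147 with slerp weights a = sin((1−f)δ)/sin δ ≈ 1.005, b = sin(fδ)/sin δ ≈ 0.253.
p = a·p₁ + b·p₂ ≈ (0.235, 0.122, 0.964); φ = arcsin(p_z) ≈ 74.64°, λ = atan2(p_y, p_x) ≈ 27.39°.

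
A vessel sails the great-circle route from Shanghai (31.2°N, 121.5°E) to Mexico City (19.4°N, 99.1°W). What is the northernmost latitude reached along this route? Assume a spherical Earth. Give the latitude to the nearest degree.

≈ 54°N

The great circle lies in the plane with unit normal n̂ = (p₁ × p₂)/|p₁ × p₂|.
Here n̂_z ≈ +0.585; the vertex latitude is φ_max = arccos|n̂_z| ≈ 54.2°.
Check via Clairaut: cos φ_max = |cos φ₁| · sin C = cos(31.2°)·sin(43.1°) ≈ 0.585, again giving ≈ 54.2°.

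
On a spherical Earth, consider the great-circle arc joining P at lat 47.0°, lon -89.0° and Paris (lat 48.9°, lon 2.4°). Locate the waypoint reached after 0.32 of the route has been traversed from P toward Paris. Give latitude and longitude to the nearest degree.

Write both endpoints as unit vectors p₁, p₂ with components (cos φ cos λ, cos φ sin λ, sin φ).
The central angle between the endpoints is δ = arccos(p₁·p₂) ≈ 1.000 rad (57.3°).
Interpolate at f = 0.32 with slerp weights a = sin((1−f)δ)/sin δ ≈ 0.747, b = sin(fδ)/sin δ ≈ 0.374.
p = a·p₁ + b·p₂ ≈ (0.254, -0.499, 0.828); φ = arcsin(p_z) ≈ 55.92°, λ = atan2(p_y, p_x) ≈ -63.00°.

≈ lat 56°, lon -63°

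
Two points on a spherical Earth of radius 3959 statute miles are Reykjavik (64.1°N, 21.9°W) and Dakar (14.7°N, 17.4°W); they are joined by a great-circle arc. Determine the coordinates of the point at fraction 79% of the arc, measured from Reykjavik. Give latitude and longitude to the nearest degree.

≈ 25°N, 18°W

Write both endpoints as unit vectors p₁, p₂ with components (cos φ cos λ, cos φ sin λ, sin φ).
The central angle between the endpoints is δ = arccos(p₁·p₂) ≈ 0.864 rad (49.5°).
Interpolate at f = 0.79 with slerp weights a = sin((1−f)δ)/sin δ ≈ 0.237, b = sin(fδ)/sin δ ≈ 0.829.
p = a·p₁ + b·p₂ ≈ (0.862, -0.279, 0.424); φ = arcsin(p_z) ≈ 25.08°, λ = atan2(p_y, p_x) ≈ -17.91°.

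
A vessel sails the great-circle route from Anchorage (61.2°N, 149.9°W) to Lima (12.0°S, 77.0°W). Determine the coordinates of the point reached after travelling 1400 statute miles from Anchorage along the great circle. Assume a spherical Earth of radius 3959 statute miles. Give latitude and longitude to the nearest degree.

Write both endpoints as unit vectors p₁, p₂ with components (cos φ cos λ, cos φ sin λ, sin φ).
The central angle between the endpoints is δ = arccos(p₁·p₂) ≈ 1.614 rad (92.5°). The total great-circle distance is δ·R ≈ 1.614 × 3959 ≈ 6392 mi, so the target fraction is f = 1400/6392 ≈ 0.219.
Interpolate at f ≈ 0.219 with slerp weights a = sin((1−f)δ)/sin δ ≈ 0.953, b = sin(fδ)/sin δ ≈ 0.347.
p = a·p₁ + b·p₂ ≈ (-0.321, -0.561, 0.763); φ = arcsin(p_z) ≈ 49.75°, λ = atan2(p_y, p_x) ≈ -119.79°.

≈ (50°N, 120°W)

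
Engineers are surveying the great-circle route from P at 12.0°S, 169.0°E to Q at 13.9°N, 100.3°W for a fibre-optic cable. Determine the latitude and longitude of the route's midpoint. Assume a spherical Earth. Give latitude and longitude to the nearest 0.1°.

Write both endpoints as unit vectors p₁, p₂ with components (cos φ cos λ, cos φ sin λ, sin φ).
The central angle between the endpoints is δ = arccos(p₁·p₂) ≈ 1.632 rad (93.5°).
Interpolate at f = 1/2 with slerp weights a = sin((1−f)δ)/sin δ ≈ 0.730, b = sin(fδ)/sin δ ≈ 0.730.
p = a·p₁ + b·p₂ ≈ (-0.828, -0.561, 0.024); φ = arcsin(p_z) ≈ 1.35°, λ = atan2(p_y, p_x) ≈ -145.87°.

≈ 1.4°N, 145.9°W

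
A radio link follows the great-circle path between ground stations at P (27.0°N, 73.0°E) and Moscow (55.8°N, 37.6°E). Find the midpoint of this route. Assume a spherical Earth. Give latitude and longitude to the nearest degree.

≈ (43°N, 59°E)

Write both endpoints as unit vectors p₁, p₂ with components (cos φ cos λ, cos φ sin λ, sin φ).
The central angle between the endpoints is δ = arccos(p₁·p₂) ≈ 0.670 rad (38.4°).
Interpolate at f = 1/2 with slerp weights a = sin((1−f)δ)/sin δ ≈ 0.529, b = sin(fδ)/sin δ ≈ 0.529.
p = a·p₁ + b·p₂ ≈ (0.374, 0.633, 0.678); φ = arcsin(p_z) ≈ 42.71°, λ = atan2(p_y, p_x) ≈ 59.43°.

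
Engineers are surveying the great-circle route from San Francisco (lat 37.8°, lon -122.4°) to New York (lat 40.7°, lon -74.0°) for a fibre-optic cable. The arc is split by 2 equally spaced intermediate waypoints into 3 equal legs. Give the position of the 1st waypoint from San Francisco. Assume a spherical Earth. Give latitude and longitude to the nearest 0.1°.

The haversine formula gives a central angle δ ≈ 0.648 rad (37.1°) between the endpoints.
Interpolate at f = 1/3 with slerp weights a = sin((1−f)δ)/sin δ ≈ 0.694, b = sin(fδ)/sin δ ≈ 0.355.
p = a·p₁ + b·p₂ ≈ (-0.219, -0.722, 0.657); φ = arcsin(p_z) ≈ 41.05°, λ = atan2(p_y, p_x) ≈ -106.92°.

≈ lat 41.0°, lon -106.9°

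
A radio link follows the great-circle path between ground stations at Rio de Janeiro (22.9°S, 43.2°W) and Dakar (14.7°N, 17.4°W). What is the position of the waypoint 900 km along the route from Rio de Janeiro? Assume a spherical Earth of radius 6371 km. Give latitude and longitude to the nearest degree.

The haversine formula gives a central angle δ ≈ 0.791 rad (45.3°) between the endpoints. The total great-circle distance is δ·R ≈ 0.791 × 6371 ≈ 5036 km, so the target fraction is f = 900/5036 ≈ 0.179.
Interpolate at f ≈ 0.179 with slerp weights a = sin((1−f)δ)/sin δ ≈ 0.851, b = sin(fδ)/sin δ ≈ 0.198.
p = a·p₁ + b·p₂ ≈ (0.754, -0.594, -0.281); φ = arcsin(p_z) ≈ -16.30°, λ = atan2(p_y, p_x) ≈ -38.22°.

≈ 16°S, 38°W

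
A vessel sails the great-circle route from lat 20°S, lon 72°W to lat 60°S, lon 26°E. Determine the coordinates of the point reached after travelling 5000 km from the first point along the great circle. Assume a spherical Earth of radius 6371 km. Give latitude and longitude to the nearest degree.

Convert each endpoint to a unit vector on the sphere (x = cos φ cos λ, y = cos φ sin λ, z = sin φ).
The central angle between the endpoints is δ = arccos(p₁·p₂) ≈ 1.338 rad (76.7°). The total great-circle distance is δ·R ≈ 1.338 × 6371 ≈ 8524 km, so the target fraction is f = 5000/8524 ≈ 0.587.
Interpolate at f ≈ 0.587 with slerp weights a = sin((1−f)δ)/sin δ ≈ 0.540, b = sin(fδ)/sin δ ≈ 0.726.
p = a·p₁ + b·p₂ ≈ (0.483, -0.323, -0.814); φ = arcsin(p_z) ≈ -54.45°, λ = atan2(p_y, p_x) ≈ -33.79°.

≈ lat 54°S, lon 34°W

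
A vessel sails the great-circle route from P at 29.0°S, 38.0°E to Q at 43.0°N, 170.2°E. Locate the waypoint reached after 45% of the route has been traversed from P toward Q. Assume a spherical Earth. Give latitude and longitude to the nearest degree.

≈ 12°N, 87°E

Convert each endpoint to a unit vector on the sphere (x = cos φ cos λ, y = cos φ sin λ, z = sin φ).
The central angle between the endpoints is δ = arccos(p₁·p₂) ≈ 2.435 rad (139.5°).
Interpolate at f = 0.45 with slerp weights a = sin((1−f)δ)/sin δ ≈ 1.498, b = sin(fδ)/sin δ ≈ 1.369.
p = a·p₁ + b·p₂ ≈ (0.046, 0.977, 0.207); φ = arcsin(p_z) ≈ 11.96°, λ = atan2(p_y, p_x) ≈ 87.30°.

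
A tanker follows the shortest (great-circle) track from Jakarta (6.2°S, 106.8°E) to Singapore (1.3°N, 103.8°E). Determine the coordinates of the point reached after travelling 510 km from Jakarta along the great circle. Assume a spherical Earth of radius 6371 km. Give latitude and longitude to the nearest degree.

Write both endpoints as unit vectors p₁, p₂ with components (cos φ cos λ, cos φ sin λ, sin φ).
The central angle between the endpoints is δ = arccos(p₁·p₂) ≈ 0.141 rad (8.1°). The total great-circle distance is δ·R ≈ 0.141 × 6371 ≈ 898 km, so the target fraction is f = 510/898 ≈ 0.568.
Interpolate at f ≈ 0.568 with slerp weights a = sin((1−f)δ)/sin δ ≈ 0.433, b = sin(fδ)/sin δ ≈ 0.569.
p = a·p₁ + b·p₂ ≈ (-0.260, 0.965, -0.034); φ = arcsin(p_z) ≈ -1.94°, λ = atan2(p_y, p_x) ≈ 105.09°.

≈ (2°S, 105°E)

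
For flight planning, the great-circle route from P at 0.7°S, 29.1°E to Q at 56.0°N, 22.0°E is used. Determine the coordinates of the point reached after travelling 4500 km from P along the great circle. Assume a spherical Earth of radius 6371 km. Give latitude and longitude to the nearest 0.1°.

≈ 39.6°N, 25.1°E

Write both endpoints as unit vectors p₁, p₂ with components (cos φ cos λ, cos φ sin λ, sin φ).
The central angle between the endpoints is δ = arccos(p₁·p₂) ≈ 0.995 rad (57.0°). The total great-circle distance is δ·R ≈ 0.995 × 6371 ≈ 6337 km, so the target fraction is f = 4500/6337 ≈ 0.710.
Interpolate at f ≈ 0.710 with slerp weights a = sin((1−f)δ)/sin δ ≈ 0.339, b = sin(fδ)/sin δ ≈ 0.774.
p = a·p₁ + b·p₂ ≈ (0.698, 0.327, 0.637); φ = arcsin(p_z) ≈ 39.61°, λ = atan2(p_y, p_x) ≈ 25.12°.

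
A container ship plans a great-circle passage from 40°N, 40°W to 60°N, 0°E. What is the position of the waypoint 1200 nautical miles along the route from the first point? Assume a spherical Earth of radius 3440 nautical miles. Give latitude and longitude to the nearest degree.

≈ 54°N, 19°W

Write both endpoints as unit vectors p₁, p₂ with components (cos φ cos λ, cos φ sin λ, sin φ).
The central angle between the endpoints is δ = arccos(p₁·p₂) ≈ 0.555 rad (31.8°). The total great-circle distance is δ·R ≈ 0.555 × 3440 ≈ 1908 nmi, so the target fraction is f = 1200/1908 ≈ 0.629.
Interpolate at f ≈ 0.629 with slerp weights a = sin((1−f)δ)/sin δ ≈ 0.388, b = sin(fδ)/sin δ ≈ 0.649.
p = a·p₁ + b·p₂ ≈ (0.552, -0.191, 0.812); φ = arcsin(p_z) ≈ 54.24°, λ = atan2(p_y, p_x) ≈ -19.09°.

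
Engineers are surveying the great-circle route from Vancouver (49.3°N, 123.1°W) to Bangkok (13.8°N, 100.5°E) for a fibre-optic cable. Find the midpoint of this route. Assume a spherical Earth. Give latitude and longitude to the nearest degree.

≈ 56°N, 143°E

Write both endpoints as unit vectors p₁, p₂ with components (cos φ cos λ, cos φ sin λ, sin φ).
The central angle between the endpoints is δ = arccos(p₁·p₂) ≈ 1.852 rad (106.1°).
Interpolate at f = 1/2 with slerp weights a = sin((1−f)δ)/sin δ ≈ 0.832, b = sin(fδ)/sin δ ≈ 0.832.
p = a·p₁ + b·p₂ ≈ (-0.444, 0.340, 0.829); φ = arcsin(p_z) ≈ 56.02°, λ = atan2(p_y, p_x) ≈ 142.53°.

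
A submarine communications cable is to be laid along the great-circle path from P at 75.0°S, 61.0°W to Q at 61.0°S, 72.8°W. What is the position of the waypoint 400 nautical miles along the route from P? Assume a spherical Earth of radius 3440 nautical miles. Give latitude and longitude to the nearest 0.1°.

≈ 68.7°S, 68.2°W

Convert each endpoint to a unit vector on the sphere (x = cos φ cos λ, y = cos φ sin λ, z = sin φ).
The central angle between the endpoints is δ = arccos(p₁·p₂) ≈ 0.255 rad (14.6°). The total great-circle distance is δ·R ≈ 0.255 × 3440 ≈ 877 nmi, so the target fraction is f = 400/877 ≈ 0.456.
Interpolate at f ≈ 0.456 with slerp weights a = sin((1−f)δ)/sin δ ≈ 0.548, b = sin(fδ)/sin δ ≈ 0.460.
p = a·p₁ + b·p₂ ≈ (0.135, -0.337, -0.932); φ = arcsin(p_z) ≈ -68.72°, λ = atan2(p_y, p_x) ≈ -68.21°.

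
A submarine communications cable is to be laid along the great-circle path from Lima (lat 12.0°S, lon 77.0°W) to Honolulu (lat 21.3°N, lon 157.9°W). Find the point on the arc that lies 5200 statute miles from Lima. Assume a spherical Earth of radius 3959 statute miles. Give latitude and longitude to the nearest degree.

The haversine formula gives a central angle δ ≈ 1.502 rad (86.1°) between the endpoints. The total great-circle distance is δ·R ≈ 1.502 × 3959 ≈ 5947 mi, so the target fraction is f = 5200/5947 ≈ 0.874.
Interpolate at f ≈ 0.874 with slerp weights a = sin((1−f)δ)/sin δ ≈ 0.188, b = sin(fδ)/sin δ ≈ 0.969.
p = a·p₁ + b·p₂ ≈ (-0.795, -0.519, 0.313); φ = arcsin(p_z) ≈ 18.24°, λ = atan2(p_y, p_x) ≈ -146.88°.

≈ lat 18°N, lon 147°W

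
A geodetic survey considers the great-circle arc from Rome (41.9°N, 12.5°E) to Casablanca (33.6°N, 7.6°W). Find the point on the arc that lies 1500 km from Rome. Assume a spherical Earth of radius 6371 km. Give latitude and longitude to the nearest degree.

≈ 36°N, 3°W

Convert each endpoint to a unit vector on the sphere (x = cos φ cos λ, y = cos φ sin λ, z = sin φ).
The central angle between the endpoints is δ = arccos(p₁·p₂) ≈ 0.312 rad (17.9°). The total great-circle distance is δ·R ≈ 0.312 × 6371 ≈ 1987 km, so the target fraction is f = 1500/1987 ≈ 0.755.
Interpolate at f ≈ 0.755 with slerp weights a = sin((1−f)δ)/sin δ ≈ 0.249, b = sin(fδ)/sin δ ≈ 0.760.
p = a·p₁ + b·p₂ ≈ (0.808, -0.044, 0.587); φ = arcsin(p_z) ≈ 35.94°, λ = atan2(p_y, p_x) ≈ -3.09°.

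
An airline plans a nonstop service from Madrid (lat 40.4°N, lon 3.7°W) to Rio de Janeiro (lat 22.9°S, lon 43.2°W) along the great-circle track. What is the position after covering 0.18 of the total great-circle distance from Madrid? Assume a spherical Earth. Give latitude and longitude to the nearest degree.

From cos δ = sin φ₁ sin φ₂ + cos φ₁ cos φ₂ cos Δλ, the central angle is δ ≈ 1.277 rad (73.2°).
Interpolate at f = 0.18 with slerp weights a = sin((1−f)δ)/sin δ ≈ 0.905, b = sin(fδ)/sin δ ≈ 0.238.
p = a·p₁ + b·p₂ ≈ (0.848, -0.195, 0.494); φ = arcsin(p_z) ≈ 29.59°, λ = atan2(p_y, p_x) ≈ -12.93°.

≈ lat 30°N, lon 13°W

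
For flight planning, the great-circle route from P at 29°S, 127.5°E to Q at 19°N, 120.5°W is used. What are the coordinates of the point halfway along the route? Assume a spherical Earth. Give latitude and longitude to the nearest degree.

Convert each endpoint to a unit vector on the sphere (x = cos φ cos λ, y = cos φ sin λ, z = sin φ).
The central angle between the endpoints is δ = arccos(p₁·p₂) ≈ 2.057 rad (117.9°).
Interpolate at f = 1/2 with slerp weights a = sin((1−f)δ)/sin δ ≈ 0.969, b = sin(fδ)/sin δ ≈ 0.969.
p = a·p₁ + b·p₂ ≈ (-0.981, -0.117, -0.154); φ = arcsin(p_z) ≈ -8.88°, λ = atan2(p_y, p_x) ≈ -173.19°.

≈ 9°S, 173°W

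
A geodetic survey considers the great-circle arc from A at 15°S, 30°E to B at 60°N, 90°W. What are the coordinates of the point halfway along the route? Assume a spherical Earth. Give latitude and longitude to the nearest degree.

Convert each endpoint to a unit vector on the sphere (x = cos φ cos λ, y = cos φ sin λ, z = sin φ).
The central angle between the endpoints is δ = arccos(p₁·p₂) ≈ 2.055 rad (117.8°).
Interpolate at f = 1/2 with slerp weights a = sin((1−f)δ)/sin δ ≈ 0.967, b = sin(fδ)/sin δ ≈ 0.967.
p = a·p₁ + b·p₂ ≈ (0.809, -0.016, 0.587); φ = arcsin(p_z) ≈ 35.97°, λ = atan2(p_y, p_x) ≈ -1.17°.

≈ 36°N, 1°W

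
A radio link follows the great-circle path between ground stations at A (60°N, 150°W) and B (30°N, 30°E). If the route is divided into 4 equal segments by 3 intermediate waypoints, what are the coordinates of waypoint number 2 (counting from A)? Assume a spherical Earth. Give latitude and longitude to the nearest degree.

Convert each endpoint to a unit vector on the sphere (x = cos φ cos λ, y = cos φ sin λ, z = sin φ).
The central angle between the endpoints is δ = arccos(p₁·p₂) ≈ 1.571 rad (90.0°).
Interpolate at f = 2/4 with slerp weights a = sin((1−f)δ)/sin δ ≈ 0.707, b = sin(fδ)/sin δ ≈ 0.707.
p = a·p₁ + b·p₂ ≈ (0.224, 0.129, 0.966); φ = arcsin(p_z) ≈ 75.00°, λ = atan2(p_y, p_x) ≈ 30.00°.

≈ (75°N, 30°E)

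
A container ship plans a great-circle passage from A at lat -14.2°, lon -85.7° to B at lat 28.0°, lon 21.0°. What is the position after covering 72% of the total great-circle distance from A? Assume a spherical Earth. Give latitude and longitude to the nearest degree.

Convert each endpoint to a unit vector on the sphere (x = cos φ cos λ, y = cos φ sin λ, z = sin φ).
The central angle between the endpoints is δ = arccos(p₁·p₂) ≈ 1.940 rad (111.2°).
Interpolate at f = 0.72 with slerp weights a = sin((1−f)δ)/sin δ ≈ 0.554, b = sin(fδ)/sin δ ≈ 1.056.
p = a·p₁ + b·p₂ ≈ (0.911, -0.202, 0.360); φ = arcsin(p_z) ≈ 21.09°, λ = atan2(p_y, p_x) ≈ -12.48°.

≈ lat 21°, lon -12°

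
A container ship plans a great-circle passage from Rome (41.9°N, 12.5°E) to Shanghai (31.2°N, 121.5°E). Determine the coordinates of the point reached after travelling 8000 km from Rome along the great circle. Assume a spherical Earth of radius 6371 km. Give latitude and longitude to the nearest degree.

Write both endpoints as unit vectors p₁, p₂ with components (cos φ cos λ, cos φ sin λ, sin φ).
The central angle between the endpoints is δ = arccos(p₁·p₂) ≈ 1.432 rad (82.0°). The total great-circle distance is δ·R ≈ 1.432 × 6371 ≈ 9121 km, so the target fraction is f = 8000/9121 ≈ 0.877.
Interpolate at f ≈ 0.877 with slerp weights a = sin((1−f)δ)/sin δ ≈ 0.177, b = sin(fδ)/sin δ ≈ 0.960.
p = a·p₁ + b·p₂ ≈ (-0.301, 0.729, 0.615); φ = arcsin(p_z) ≈ 37.98°, λ = atan2(p_y, p_x) ≈ 112.42°.

≈ 38°N, 112°E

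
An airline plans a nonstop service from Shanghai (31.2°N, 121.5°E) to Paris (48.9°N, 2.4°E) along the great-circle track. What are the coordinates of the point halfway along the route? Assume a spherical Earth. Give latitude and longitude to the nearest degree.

≈ (58°N, 75°E)

From cos δ = sin φ₁ sin φ₂ + cos φ₁ cos φ₂ cos Δλ, the central angle is δ ≈ 1.454 rad (83.3°).
Interpolate at f = 1/2 with slerp weights a = sin((1−f)δ)/sin δ ≈ 0.669, b = sin(fδ)/sin δ ≈ 0.669.
p = a·p₁ + b·p₂ ≈ (0.140, 0.506, 0.851); φ = arcsin(p_z) ≈ 58.30°, λ = atan2(p_y, p_x) ≈ 74.50°.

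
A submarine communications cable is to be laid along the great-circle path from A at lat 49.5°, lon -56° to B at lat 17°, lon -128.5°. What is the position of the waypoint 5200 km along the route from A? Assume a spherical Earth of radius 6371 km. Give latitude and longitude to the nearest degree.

The haversine formula gives a central angle δ ≈ 1.149 rad (65.9°) between the endpoints. The total great-circle distance is δ·R ≈ 1.149 × 6371 ≈ 7323 km, so the target fraction is f = 5200/7323 ≈ 0.710.
Interpolate at f ≈ 0.710 with slerp weights a = sin((1−f)δ)/sin δ ≈ 0.358, b = sin(fδ)/sin δ ≈ 0.798.
p = a·p₁ + b·p₂ ≈ (-0.345, -0.790, 0.506); φ = arcsin(p_z) ≈ 30.39°, λ = atan2(p_y, p_x) ≈ -113.59°.

≈ lat 30°, lon -114°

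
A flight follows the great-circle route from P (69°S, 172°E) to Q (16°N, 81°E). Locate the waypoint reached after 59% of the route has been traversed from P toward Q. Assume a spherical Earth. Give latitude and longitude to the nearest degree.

≈ (24°S, 97°E)

Convert each endpoint to a unit vector on the sphere (x = cos φ cos λ, y = cos φ sin λ, z = sin φ).
The central angle between the endpoints is δ = arccos(p₁·p₂) ≈ 1.837 rad (105.3°).
Interpolate at f = 0.59 with slerp weights a = sin((1−f)δ)/sin δ ≈ 0.709, b = sin(fδ)/sin δ ≈ 0.916.
p = a·p₁ + b·p₂ ≈ (-0.114, 0.905, -0.409); φ = arcsin(p_z) ≈ -24.17°, λ = atan2(p_y, p_x) ≈ 97.17°.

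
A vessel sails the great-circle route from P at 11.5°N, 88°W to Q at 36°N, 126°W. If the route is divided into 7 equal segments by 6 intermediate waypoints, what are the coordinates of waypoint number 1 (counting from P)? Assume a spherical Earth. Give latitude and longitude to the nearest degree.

≈ 15°N, 93°W

Convert each endpoint to a unit vector on the sphere (x = cos φ cos λ, y = cos φ sin λ, z = sin φ).
The central angle between the endpoints is δ = arccos(p₁·p₂) ≈ 0.735 rad (42.1°).
Interpolate at f = 1/7 with slerp weights a = sin((1−f)δ)/sin δ ≈ 0.879, b = sin(fδ)/sin δ ≈ 0.156.
p = a·p₁ + b·p₂ ≈ (-0.044, -0.963, 0.267); φ = arcsin(p_z) ≈ 15.49°, λ = atan2(p_y, p_x) ≈ -92.63°.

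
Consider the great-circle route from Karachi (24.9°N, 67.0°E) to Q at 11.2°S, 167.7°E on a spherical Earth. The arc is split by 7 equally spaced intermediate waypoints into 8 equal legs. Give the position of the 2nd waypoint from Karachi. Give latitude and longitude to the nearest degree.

Write both endpoints as unit vectors p₁, p₂ with components (cos φ cos λ, cos φ sin λ, sin φ).
The central angle between the endpoints is δ = arccos(p₁·p₂) ≈ 1.820 rad (104.3°).
Interpolate at f = 2/8 with slerp weights a = sin((1−f)δ)/sin δ ≈ 1.010, b = sin(fδ)/sin δ ≈ 0.454.
p = a·p₁ + b·p₂ ≈ (-0.077, 0.938, 0.337); φ = arcsin(p_z) ≈ 19.71°, λ = atan2(p_y, p_x) ≈ 94.67°.

≈ 20°N, 95°E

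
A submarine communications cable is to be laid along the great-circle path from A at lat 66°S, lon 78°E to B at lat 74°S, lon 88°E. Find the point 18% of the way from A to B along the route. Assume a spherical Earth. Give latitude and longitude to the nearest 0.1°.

≈ lat 67.5°S, lon 79.3°E

Write both endpoints as unit vectors p₁, p₂ with components (cos φ cos λ, cos φ sin λ, sin φ).
The central angle between the endpoints is δ = arccos(p₁·p₂) ≈ 0.151 rad (8.7°).
Interpolate at f = 0.18 with slerp weights a = sin((1−f)δ)/sin δ ≈ 0.821, b = sin(fδ)/sin δ ≈ 0.181.
p = a·p₁ + b·p₂ ≈ (0.071, 0.376, -0.924); φ = arcsin(p_z) ≈ -67.48°, λ = atan2(p_y, p_x) ≈ 79.29°.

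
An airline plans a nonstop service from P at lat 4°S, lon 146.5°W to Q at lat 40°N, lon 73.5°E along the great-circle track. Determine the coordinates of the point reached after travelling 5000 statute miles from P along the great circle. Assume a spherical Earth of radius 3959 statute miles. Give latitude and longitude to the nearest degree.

Convert each endpoint to a unit vector on the sphere (x = cos φ cos λ, y = cos φ sin λ, z = sin φ).
The central angle between the endpoints is δ = arccos(p₁·p₂) ≈ 2.253 rad (129.1°). The total great-circle distance is δ·R ≈ 2.253 × 3959 ≈ 8918 mi, so the target fraction is f = 5000/8918 ≈ 0.561.
Interpolate at f ≈ 0.561 with slerp weights a = sin((1−f)δ)/sin δ ≈ 1.077, b = sin(fδ)/sin δ ≈ 1.227.
p = a·p₁ + b·p₂ ≈ (-0.629, 0.309, 0.714); φ = arcsin(p_z) ≈ 45.55°, λ = atan2(p_y, p_x) ≈ 153.83°.

≈ lat 46°N, lon 154°E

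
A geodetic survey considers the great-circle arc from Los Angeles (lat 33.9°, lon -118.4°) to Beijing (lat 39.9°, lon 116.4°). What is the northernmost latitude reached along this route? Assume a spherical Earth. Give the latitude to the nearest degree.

≈ 59°

The great circle lies in the plane with unit normal n̂ = (p₁ × p₂)/|p₁ × p₂|.
Here n̂_z ≈ -0.520; the vertex latitude is φ_max = arccos|n̂_z| ≈ 58.6°.
Check via Clairaut: cos φ_max = |cos φ₁| · sin C = cos(33.9°)·sin(38.8°) ≈ 0.520, again giving ≈ 58.6°.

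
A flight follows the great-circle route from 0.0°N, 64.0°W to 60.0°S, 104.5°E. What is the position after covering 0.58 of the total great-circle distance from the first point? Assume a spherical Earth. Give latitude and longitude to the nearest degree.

≈ 68°S, 47°W

Convert each endpoint to a unit vector on the sphere (x = cos φ cos λ, y = cos φ sin λ, z = sin φ).
The central angle between the endpoints is δ = arccos(p₁·p₂) ≈ 2.083 rad (119.3°).
Interpolate at f = 0.58 with slerp weights a = sin((1−f)δ)/sin δ ≈ 0.880, b = sin(fδ)/sin δ ≈ 1.072.
p = a·p₁ + b·p₂ ≈ (0.252, -0.272, -0.929); φ = arcsin(p_z) ≈ -68.25°, λ = atan2(p_y, p_x) ≈ -47.23°.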